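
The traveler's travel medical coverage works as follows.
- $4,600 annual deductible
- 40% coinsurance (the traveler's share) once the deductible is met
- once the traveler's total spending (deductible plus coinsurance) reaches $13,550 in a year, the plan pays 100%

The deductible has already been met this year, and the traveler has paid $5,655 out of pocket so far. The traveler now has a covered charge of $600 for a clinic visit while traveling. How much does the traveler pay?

The deductible is already satisfied, so the full bill goes to coinsurance.
40% of $600 = $240 falls to the traveler.
Total out-of-pocket so far would be $5,655 + $240 = $5,895, below the $13,550 cap — no reduction.

$240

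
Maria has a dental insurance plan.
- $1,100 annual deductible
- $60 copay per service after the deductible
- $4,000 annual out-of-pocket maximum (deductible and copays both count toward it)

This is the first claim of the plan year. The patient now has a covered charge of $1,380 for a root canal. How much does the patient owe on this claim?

Nothing has been paid toward the $1,100 deductible, so the first $1,100 of this charge is applied there.
The remaining $280 (= $1,380 − $1,100) moves to the copay.
Copay on this service: $60.
That puts the patient's cost at $1,100 + $60 = $1,160 before any cap.
Year-to-date out-of-pocket becomes $0 + $1,160 = $1,160, still under the $4,000 maximum, so no cap applies.

$1,160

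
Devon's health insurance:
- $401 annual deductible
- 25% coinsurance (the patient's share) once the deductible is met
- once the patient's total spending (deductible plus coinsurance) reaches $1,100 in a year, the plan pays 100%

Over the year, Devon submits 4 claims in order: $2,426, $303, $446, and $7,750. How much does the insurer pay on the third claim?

$334.50

Claim 1 ($2,426): $401 to deductible, leaving $2,025; coinsurance $2,025 × 25% = $506.25. Cost to patient: $907.25. OOP to date $907.25. Insurer: $2,426 − $907.25 = $1,518.75.
Claim 2 ($303): 25% coinsurance on $303 = $75.75. Patient pays $75.75; OOP now $983. Plan pays $303 − $75.75 = $227.25.
Claim 3 ($446): deductible met; 25% of $446 = $111.50. Patient owes $111.50 (running OOP $1,094.50). Plan pays $446 − $111.50 = $334.50.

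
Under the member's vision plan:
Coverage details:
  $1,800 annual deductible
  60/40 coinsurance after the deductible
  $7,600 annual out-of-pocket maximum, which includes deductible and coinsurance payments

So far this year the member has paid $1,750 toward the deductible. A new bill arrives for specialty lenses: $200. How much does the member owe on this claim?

$110

$1,750 of the $1,800 deductible is already met, leaving $50.
After the $50 deductible portion, $200 − $50 = $150 is subject to coinsurance.
Coinsurance: $150 × 40% = $60.
So the member owes $50 + $60 = $110 before any cap.
Year-to-date out-of-pocket becomes $1,750 + $110 = $1,860, still under the $7,600 maximum, so no cap applies.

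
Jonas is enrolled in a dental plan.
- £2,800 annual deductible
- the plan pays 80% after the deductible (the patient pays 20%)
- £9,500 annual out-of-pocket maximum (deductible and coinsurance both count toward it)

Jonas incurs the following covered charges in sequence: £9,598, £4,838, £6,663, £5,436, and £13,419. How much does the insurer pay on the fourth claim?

Bill 1, £9,598: deductible takes £2,800, £6,798 remains; coinsurance £6,798 × 20% = £1,359.60. Cost to patient: £4,159.60. OOP to date £4,159.60. Plan pays £9,598 − £4,159.60 = £5,438.40.
Bill 2, £4,838: deductible already satisfied, so patient's share is 20% × £4,838 = £967.60. Cost to patient: £967.60. OOP to date £5,127.20. Insurer: £4,838 − £967.60 = £3,870.40.
Bill 3, £6,663: 20% coinsurance on £6,663 = £1,332.60. Cost to patient: £1,332.60. OOP to date £6,459.80. Insurer: £6,663 − £1,332.60 = £5,330.40.
Bill 4, £5,436: deductible already satisfied, so patient's share is 20% × £5,436 = £1,087.20. Patient pays £1,087.20; OOP now £7,547. Insurer: £5,436 − £1,087.20 = £4,348.80.

£4,348.80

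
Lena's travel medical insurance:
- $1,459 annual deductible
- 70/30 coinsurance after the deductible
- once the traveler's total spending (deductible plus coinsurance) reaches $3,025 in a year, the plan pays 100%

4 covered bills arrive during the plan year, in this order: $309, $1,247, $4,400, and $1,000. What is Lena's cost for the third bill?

#1 ($309): entire amount goes to the deductible. Traveler pays $309; OOP now $309.
#2 ($1,247): $1,150 finishes the deductible; $97 goes to coinsurance; coinsurance $97 × 30% = $29.10. Traveler pays $1,179.10; OOP now $1,488.10.
#3 ($4,400): deductible met; 30% of $4,400 = $1,320. Traveler owes $1,320 (running OOP $2,808.10).

$1,320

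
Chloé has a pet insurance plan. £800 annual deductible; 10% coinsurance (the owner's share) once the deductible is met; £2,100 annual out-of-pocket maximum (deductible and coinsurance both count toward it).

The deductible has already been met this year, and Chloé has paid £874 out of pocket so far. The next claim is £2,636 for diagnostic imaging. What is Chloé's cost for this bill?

The deductible is already satisfied, so the full bill goes to coinsurance.
10% of £2,636 = £263.60 falls to the owner.
Cumulative spending £874 + £263.60 = £1,137.60 stays under the £2,100 maximum.

£263.60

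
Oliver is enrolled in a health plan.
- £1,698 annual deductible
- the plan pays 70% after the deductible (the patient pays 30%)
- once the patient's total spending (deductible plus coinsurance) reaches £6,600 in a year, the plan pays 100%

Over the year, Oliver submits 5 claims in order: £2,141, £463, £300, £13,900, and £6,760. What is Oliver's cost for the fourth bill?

Claim 1 — £2,141: deductible takes £1,698, £443 remains; 30% of £443 = £132.90. Cost to patient: £1,830.90. OOP to date £1,830.90.
Claim 2 — £463: 30% coinsurance on £463 = £138.90. Patient owes £138.90 (running OOP £1,969.80).
Claim 3 — £300: 30% coinsurance on £300 = £90. Patient pays £90; OOP now £2,059.80.
Claim 4 — £13,900: deductible met; 30% of £13,900 = £4,170. Cost to patient: £4,170. OOP to date £6,229.80.

£4,170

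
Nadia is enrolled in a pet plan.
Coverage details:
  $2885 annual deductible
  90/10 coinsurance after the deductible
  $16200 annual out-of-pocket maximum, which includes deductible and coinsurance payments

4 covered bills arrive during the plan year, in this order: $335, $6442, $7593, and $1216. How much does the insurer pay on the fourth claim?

Claim 1 ($335): all of it applies to the deductible. Cost to owner: $335. OOP to date $335. Insurer: $335 − $335 = $0.
Claim 2 ($6442): $2550 to deductible, leaving $3892; coinsurance $3892 × 10% = $389.20. Owner pays $2939.20; OOP now $3274.20. Plan pays $6442 − $2939.20 = $3502.80.
Claim 3 ($7593): deductible met; 10% of $7593 = $759.30. Cost to owner: $759.30. OOP to date $4033.50. Plan pays $7593 − $759.30 = $6833.70.
Claim 4 ($1216): 10% coinsurance on $1216 = $121.60. Cost to owner: $121.60. OOP to date $4155.10. Insurer: $1216 − $121.60 = $1094.40.

$1094.40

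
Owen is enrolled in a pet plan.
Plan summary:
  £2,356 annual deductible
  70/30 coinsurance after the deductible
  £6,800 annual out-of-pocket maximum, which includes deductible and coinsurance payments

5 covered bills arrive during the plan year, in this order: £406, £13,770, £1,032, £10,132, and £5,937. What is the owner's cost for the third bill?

£309.60

#1 (£406): all of it applies to the deductible. Owner pays £406; OOP now £406.
#2 (£13,770): £1,950 to deductible, leaving £11,820; owner's 30% is £3,546. Owner owes £5,496 (running OOP £5,902).
#3 (£1,032): deductible met; 30% of £1,032 = £309.60. Owner owes £309.60 (running OOP £6,211.60).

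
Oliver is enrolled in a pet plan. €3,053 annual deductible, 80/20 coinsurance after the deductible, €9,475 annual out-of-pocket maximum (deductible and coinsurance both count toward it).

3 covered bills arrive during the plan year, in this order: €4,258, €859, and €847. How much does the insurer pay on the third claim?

€677.60

#1 (€4,258): €3,053 finishes the deductible; €1,205 goes to coinsurance; coinsurance €1,205 × 20% = €241. Owner owes €3,294 (running OOP €3,294). Insurer: €4,258 − €3,294 = €964.
#2 (€859): 20% coinsurance on €859 = €171.80. Owner owes €171.80 (running OOP €3,465.80). Plan pays €859 − €171.80 = €687.20.
#3 (€847): deductible met; 20% of €847 = €169.40. Owner pays €169.40; OOP now €3,635.20. Insurer: €847 − €169.40 = €677.60.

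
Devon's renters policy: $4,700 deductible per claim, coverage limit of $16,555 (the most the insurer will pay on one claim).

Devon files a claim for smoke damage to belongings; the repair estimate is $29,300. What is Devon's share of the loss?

Less the $4,700 deductible: $29,300 − $4,700 = $24,600.
Since $24,600 > $16,555, the payout is capped at $16,555.
The tenant bears the rest of the original loss: $29,300 − $16,555 = $12,745.

$12,745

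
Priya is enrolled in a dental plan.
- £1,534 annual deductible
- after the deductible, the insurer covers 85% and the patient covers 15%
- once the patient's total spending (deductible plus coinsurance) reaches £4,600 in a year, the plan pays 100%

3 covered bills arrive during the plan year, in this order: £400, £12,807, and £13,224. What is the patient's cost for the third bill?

Claim 1 — £400: entire amount goes to the deductible. Patient owes £400 (running OOP £400).
Claim 2 — £12,807: deductible takes £1,134, £11,673 remains; 15% of £11,673 = £1,750.95. Patient pays £2,884.95; OOP now £3,284.95.
Claim 3 — £13,224: deductible met; 15% of £13,224 = £1,983.60. That would push OOP to £5,268.55, over the £4,600 cap, so patient pays £4,600 − £3,284.95 = £1,315.05.

£1,315.05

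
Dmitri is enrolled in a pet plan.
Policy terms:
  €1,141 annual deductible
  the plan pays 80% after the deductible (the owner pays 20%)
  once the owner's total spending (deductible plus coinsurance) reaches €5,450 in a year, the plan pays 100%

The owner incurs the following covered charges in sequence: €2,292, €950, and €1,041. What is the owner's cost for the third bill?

€208.20

Claim 1 — €2,292: deductible takes €1,141, €1,151 remains; 20% of €1,151 = €230.20. Owner pays €1,371.20; OOP now €1,371.20.
Claim 2 — €950: 20% coinsurance on €950 = €190. Owner pays €190; OOP now €1,561.20.
Claim 3 — €1,041: deductible met; 20% of €1,041 = €208.20. Owner pays €208.20; OOP now €1,769.40.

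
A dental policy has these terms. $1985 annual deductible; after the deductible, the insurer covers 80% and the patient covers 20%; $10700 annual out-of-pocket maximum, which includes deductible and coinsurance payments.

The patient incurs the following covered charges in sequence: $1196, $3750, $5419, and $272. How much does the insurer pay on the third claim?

Claim 1 — $1196: all of it applies to the deductible. Patient owes $1196 (running OOP $1196). Insurer: $1196 − $1196 = $0.
Claim 2 — $3750: $789 finishes the deductible; $2961 goes to coinsurance; coinsurance $2961 × 20% = $592.20. Patient pays $1381.20; OOP now $2577.20. Insurer: $3750 − $1381.20 = $2368.80.
Claim 3 — $5419: 20% coinsurance on $5419 = $1083.80. Patient pays $1083.80; OOP now $3661. Plan pays $5419 − $1083.80 = $4335.20.

$4335.20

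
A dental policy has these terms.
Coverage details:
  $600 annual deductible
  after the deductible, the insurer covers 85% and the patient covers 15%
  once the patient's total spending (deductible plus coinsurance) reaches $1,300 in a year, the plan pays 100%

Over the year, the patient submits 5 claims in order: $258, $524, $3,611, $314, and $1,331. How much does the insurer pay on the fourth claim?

$266.90

Claim 1 — $258: fully absorbed by the deductible. Cost to patient: $258. OOP to date $258. Insurer: $258 − $258 = $0.
Claim 2 — $524: $342 finishes the deductible; $182 goes to coinsurance; coinsurance $182 × 15% = $27.30. Patient owes $369.30 (running OOP $627.30). Insurer: $524 − $369.30 = $154.70.
Claim 3 — $3,611: deductible met; 15% of $3,611 = $541.65. Patient owes $541.65 (running OOP $1,168.95). Insurer: $3,611 − $541.65 = $3,069.35.
Claim 4 — $314: deductible met; 15% of $314 = $47.10. Cost to patient: $47.10. OOP to date $1,216.05. Plan pays $314 − $47.10 = $266.90.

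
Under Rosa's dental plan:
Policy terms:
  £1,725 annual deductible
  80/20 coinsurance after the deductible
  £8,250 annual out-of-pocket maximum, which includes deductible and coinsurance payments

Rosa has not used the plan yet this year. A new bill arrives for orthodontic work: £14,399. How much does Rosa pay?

Nothing has been paid toward the £1,725 deductible, so the first £1,725 of this charge is applied there.
That leaves £14,399 − £1,725 = £12,674 for coinsurance.
20% of £12,674 = £2,534.80 falls to the patient.
That puts the patient's cost at £1,725 + £2,534.80 = £4,259.80 before any cap.
Total out-of-pocket so far would be £0 + £4,259.80 = £4,259.80, below the £8,250 cap — no reduction.

£4,259.80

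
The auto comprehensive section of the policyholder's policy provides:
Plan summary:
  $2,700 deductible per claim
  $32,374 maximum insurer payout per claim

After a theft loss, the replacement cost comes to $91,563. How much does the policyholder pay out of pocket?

$59,189

After the deductible, $91,563 − $2,700 = $88,863 remains.
Since $88,863 > $32,374, the payout is capped at $32,374.
Out of pocket: $91,563 − $32,374 = $59,189.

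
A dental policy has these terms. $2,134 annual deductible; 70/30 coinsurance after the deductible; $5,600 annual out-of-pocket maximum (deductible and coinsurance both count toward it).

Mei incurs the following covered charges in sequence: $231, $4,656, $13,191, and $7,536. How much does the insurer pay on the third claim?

$10,550.90

#1 ($231): all of it applies to the deductible. Cost to patient: $231. OOP to date $231. Insurer: $231 − $231 = $0.
#2 ($4,656): $1,903 to deductible, leaving $2,753; coinsurance $2,753 × 30% = $825.90. Patient pays $2,728.90; OOP now $2,959.90. Plan pays $4,656 − $2,728.90 = $1,927.10.
#3 ($13,191): 30% coinsurance on $13,191 = $3,957.30. That would push OOP to $6,917.20, over the $5,600 cap, so patient pays $5,600 − $2,959.90 = $2,640.10. Plan pays $13,191 − $2,640.10 = $10,550.90.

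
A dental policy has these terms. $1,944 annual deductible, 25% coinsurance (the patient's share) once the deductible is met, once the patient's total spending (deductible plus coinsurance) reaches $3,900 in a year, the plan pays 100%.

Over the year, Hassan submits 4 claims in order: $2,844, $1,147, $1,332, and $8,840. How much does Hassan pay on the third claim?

$333

Bill 1, $2,844: deductible takes $1,944, $900 remains; coinsurance $900 × 25% = $225. Cost to patient: $2,169. OOP to date $2,169.
Bill 2, $1,147: deductible met; 25% of $1,147 = $286.75. Patient owes $286.75 (running OOP $2,455.75).
Bill 3, $1,332: deductible met; 25% of $1,332 = $333. Patient owes $333 (running OOP $2,788.75).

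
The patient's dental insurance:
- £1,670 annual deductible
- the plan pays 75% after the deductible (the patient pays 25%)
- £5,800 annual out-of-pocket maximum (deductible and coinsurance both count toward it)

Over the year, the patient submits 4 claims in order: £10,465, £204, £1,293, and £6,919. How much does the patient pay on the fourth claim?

Claim 1 — £10,465: £1,670 to deductible, leaving £8,795; coinsurance £8,795 × 25% = £2,198.75. Cost to patient: £3,868.75. OOP to date £3,868.75.
Claim 2 — £204: deductible already satisfied, so patient's share is 25% × £204 = £51. Patient owes £51 (running OOP £3,919.75).
Claim 3 — £1,293: deductible already satisfied, so patient's share is 25% × £1,293 = £323.25. Patient pays £323.25; OOP now £4,243.
Claim 4 — £6,919: 25% coinsurance on £6,919 = £1,729.75. OOP would hit £5,972.75 > £5,800, so the cap limits the patient to £5,800 − £4,243 = £1,557.

£1,557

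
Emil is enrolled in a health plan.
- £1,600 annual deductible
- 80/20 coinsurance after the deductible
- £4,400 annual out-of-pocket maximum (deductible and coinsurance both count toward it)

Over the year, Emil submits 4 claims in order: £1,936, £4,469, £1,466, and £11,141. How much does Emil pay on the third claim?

Bill 1, £1,936: £1,600 finishes the deductible; £336 goes to coinsurance; patient's 20% is £67.20. Cost to patient: £1,667.20. OOP to date £1,667.20.
Bill 2, £4,469: 20% coinsurance on £4,469 = £893.80. Patient owes £893.80 (running OOP £2,561).
Bill 3, £1,466: deductible met; 20% of £1,466 = £293.20. Cost to patient: £293.20. OOP to date £2,854.20.

£293.20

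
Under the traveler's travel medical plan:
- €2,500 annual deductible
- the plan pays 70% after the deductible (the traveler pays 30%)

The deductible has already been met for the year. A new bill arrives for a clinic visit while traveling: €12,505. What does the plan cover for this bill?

€8,753.50

With the deductible met, the entire €12,505 is subject to coinsurance.
Traveler's 30% share of €12,505 is €3,751.50.
The plan picks up €12,505 − €3,751.50 = €8,753.50.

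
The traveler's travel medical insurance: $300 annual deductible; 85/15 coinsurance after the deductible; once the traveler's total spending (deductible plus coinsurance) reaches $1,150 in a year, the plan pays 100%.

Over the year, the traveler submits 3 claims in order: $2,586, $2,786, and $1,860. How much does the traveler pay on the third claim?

#1 ($2,586): deductible takes $300, $2,286 remains; traveler's 15% is $342.90. Traveler owes $642.90 (running OOP $642.90).
#2 ($2,786): deductible already satisfied, so traveler's share is 15% × $2,786 = $417.90. Traveler owes $417.90 (running OOP $1,060.80).
#3 ($1,860): deductible met; 15% of $1,860 = $279. Adding that to $1,060.80 gives $1,339.80, past the $1,150 cap; traveler pays only $1,150 − $1,060.80 = $89.20.

$89.20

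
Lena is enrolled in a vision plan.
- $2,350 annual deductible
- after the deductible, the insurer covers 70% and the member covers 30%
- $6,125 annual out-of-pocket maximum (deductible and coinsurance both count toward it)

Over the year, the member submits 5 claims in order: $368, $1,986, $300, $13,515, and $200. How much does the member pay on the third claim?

Claim 1 — $368: fully absorbed by the deductible. Member owes $368 (running OOP $368).
Claim 2 — $1,986: deductible takes $1,982, $4 remains; coinsurance $4 × 30% = $1.20. Cost to member: $1,983.20. OOP to date $2,351.20.
Claim 3 — $300: deductible already satisfied, so member's share is 30% × $300 = $90. Member owes $90 (running OOP $2,441.20).

$90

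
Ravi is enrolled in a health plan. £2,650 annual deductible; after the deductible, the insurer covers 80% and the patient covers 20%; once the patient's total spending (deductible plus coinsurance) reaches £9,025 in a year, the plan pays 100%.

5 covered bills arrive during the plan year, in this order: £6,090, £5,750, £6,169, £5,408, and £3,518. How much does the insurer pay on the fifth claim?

£2,814.40

Claim 1 — £6,090: £2,650 to deductible, leaving £3,440; patient's 20% is £688. Patient pays £3,338; OOP now £3,338. Insurer: £6,090 − £3,338 = £2,752.
Claim 2 — £5,750: 20% coinsurance on £5,750 = £1,150. Patient owes £1,150 (running OOP £4,488). Plan pays £5,750 − £1,150 = £4,600.
Claim 3 — £6,169: deductible already satisfied, so patient's share is 20% × £6,169 = £1,233.80. Patient pays £1,233.80; OOP now £5,721.80. Plan pays £6,169 − £1,233.80 = £4,935.20.
Claim 4 — £5,408: deductible already satisfied, so patient's share is 20% × £5,408 = £1,081.60. Cost to patient: £1,081.60. OOP to date £6,803.40. Insurer: £5,408 − £1,081.60 = £4,326.40.
Claim 5 — £3,518: deductible already satisfied, so patient's share is 20% × £3,518 = £703.60. Cost to patient: £703.60. OOP to date £7,507. Insurer: £3,518 − £703.60 = £2,814.40.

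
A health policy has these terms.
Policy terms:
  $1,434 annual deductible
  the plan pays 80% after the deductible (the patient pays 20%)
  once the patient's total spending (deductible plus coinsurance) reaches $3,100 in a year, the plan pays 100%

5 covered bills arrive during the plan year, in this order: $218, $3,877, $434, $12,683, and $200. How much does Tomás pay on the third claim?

$86.80

Bill 1, $218: fully absorbed by the deductible. Cost to patient: $218. OOP to date $218.
Bill 2, $3,877: $1,216 to deductible, leaving $2,661; coinsurance $2,661 × 20% = $532.20. Patient pays $1,748.20; OOP now $1,966.20.
Bill 3, $434: deductible already satisfied, so patient's share is 20% × $434 = $86.80. Patient owes $86.80 (running OOP $2,053).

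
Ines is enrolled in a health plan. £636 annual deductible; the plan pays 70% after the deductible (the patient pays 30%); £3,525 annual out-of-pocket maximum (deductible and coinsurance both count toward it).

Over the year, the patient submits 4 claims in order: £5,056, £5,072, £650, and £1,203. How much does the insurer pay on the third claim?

Claim 1 — £5,056: deductible takes £636, £4,420 remains; coinsurance £4,420 × 30% = £1,326. Patient pays £1,962; OOP now £1,962. Insurer: £5,056 − £1,962 = £3,094.
Claim 2 — £5,072: 30% coinsurance on £5,072 = £1,521.60. Patient owes £1,521.60 (running OOP £3,483.60). Insurer: £5,072 − £1,521.60 = £3,550.40.
Claim 3 — £650: 30% coinsurance on £650 = £195. Adding that to £3,483.60 gives £3,678.60, past the £3,525 cap; patient pays only £3,525 − £3,483.60 = £41.40. Insurer: £650 − £41.40 = £608.60.

£608.60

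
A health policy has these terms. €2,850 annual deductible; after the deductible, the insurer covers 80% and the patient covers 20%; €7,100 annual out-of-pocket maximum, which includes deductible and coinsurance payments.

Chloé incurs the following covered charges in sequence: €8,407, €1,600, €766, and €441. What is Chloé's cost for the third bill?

€153.20

Bill 1, €8,407: €2,850 finishes the deductible; €5,557 goes to coinsurance; 20% of €5,557 = €1,111.40. Cost to patient: €3,961.40. OOP to date €3,961.40.
Bill 2, €1,600: deductible met; 20% of €1,600 = €320. Patient owes €320 (running OOP €4,281.40).
Bill 3, €766: 20% coinsurance on €766 = €153.20. Patient pays €153.20; OOP now €4,434.60.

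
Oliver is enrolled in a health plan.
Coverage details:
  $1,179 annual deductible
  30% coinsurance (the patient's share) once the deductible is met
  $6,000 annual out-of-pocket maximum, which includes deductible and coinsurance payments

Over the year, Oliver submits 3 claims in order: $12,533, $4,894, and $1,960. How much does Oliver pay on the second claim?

$1,414.80

Claim 1 ($12,533): $1,179 to deductible, leaving $11,354; patient's 30% is $3,406.20. Cost to patient: $4,585.20. OOP to date $4,585.20.
Claim 2 ($4,894): deductible already satisfied, so patient's share is 30% × $4,894 = $1,468.20. That would push OOP to $6,053.40, over the $6,000 cap, so patient pays $6,000 − $4,585.20 = $1,414.80.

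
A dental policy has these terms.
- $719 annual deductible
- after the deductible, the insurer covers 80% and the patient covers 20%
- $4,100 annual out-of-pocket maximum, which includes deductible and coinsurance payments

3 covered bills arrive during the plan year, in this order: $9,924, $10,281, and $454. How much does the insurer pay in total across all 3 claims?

$16,559

Claim 1 — $9,924: $719 to deductible, leaving $9,205; 20% of $9,205 = $1,841. Cost to patient: $2,560. OOP to date $2,560. Insurer: $9,924 − $2,560 = $7,364.
Claim 2 — $10,281: 20% coinsurance on $10,281 = $2,056.20. That would push OOP to $4,616.20, over the $4,100 cap, so patient pays $4,100 − $2,560 = $1,540. Plan pays $10,281 − $1,540 = $8,741.
Claim 3 — $454: deductible already satisfied, so patient's share is 20% × $454 = $90.80. Adding that to $4,100 gives $4,190.80, past the $4,100 cap; patient pays only $4,100 − $4,100 = $0. Plan pays $454 − $0 = $454.
Insurer total = bills − patient's total = $20,659 − $4,100 = $16,559.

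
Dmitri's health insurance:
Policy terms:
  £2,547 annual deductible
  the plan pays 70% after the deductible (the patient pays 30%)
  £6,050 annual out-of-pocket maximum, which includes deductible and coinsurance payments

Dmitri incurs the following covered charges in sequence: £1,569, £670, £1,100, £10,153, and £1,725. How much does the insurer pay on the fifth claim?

Bill 1, £1,569: all of it applies to the deductible. Cost to patient: £1,569. OOP to date £1,569. Plan pays £1,569 − £1,569 = £0.
Bill 2, £670: fully absorbed by the deductible. Cost to patient: £670. OOP to date £2,239. Plan pays £670 − £670 = £0.
Bill 3, £1,100: deductible takes £308, £792 remains; patient's 30% is £237.60. Patient pays £545.60; OOP now £2,784.60. Plan pays £1,100 − £545.60 = £554.40.
Bill 4, £10,153: 30% coinsurance on £10,153 = £3,045.90. Patient pays £3,045.90; OOP now £5,830.50. Plan pays £10,153 − £3,045.90 = £7,107.10.
Bill 5, £1,725: deductible already satisfied, so patient's share is 30% × £1,725 = £517.50. Adding that to £5,830.50 gives £6,348, past the £6,050 cap; patient pays only £6,050 − £5,830.50 = £219.50. Insurer: £1,725 − £219.50 = £1,505.50.

£1,505.50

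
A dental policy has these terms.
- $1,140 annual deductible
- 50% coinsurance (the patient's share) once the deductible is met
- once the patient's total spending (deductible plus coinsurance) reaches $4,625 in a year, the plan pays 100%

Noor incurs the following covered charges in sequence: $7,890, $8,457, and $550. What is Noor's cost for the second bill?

#1 ($7,890): $1,140 finishes the deductible; $6,750 goes to coinsurance; coinsurance $6,750 × 50% = $3,375. Patient owes $4,515 (running OOP $4,515).
#2 ($8,457): deductible already satisfied, so patient's share is 50% × $8,457 = $4,228.50. OOP would hit $8,743.50 > $4,625, so the cap limits the patient to $4,625 − $4,515 = $110.

$110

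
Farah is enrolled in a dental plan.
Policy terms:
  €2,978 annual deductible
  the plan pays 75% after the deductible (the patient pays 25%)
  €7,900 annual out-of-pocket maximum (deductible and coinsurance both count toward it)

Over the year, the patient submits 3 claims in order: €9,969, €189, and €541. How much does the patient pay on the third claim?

€135.25

Claim 1 (€9,969): deductible takes €2,978, €6,991 remains; patient's 25% is €1,747.75. Patient pays €4,725.75; OOP now €4,725.75.
Claim 2 (€189): 25% coinsurance on €189 = €47.25. Patient pays €47.25; OOP now €4,773.
Claim 3 (€541): deductible already satisfied, so patient's share is 25% × €541 = €135.25. Patient owes €135.25 (running OOP €4,908.25).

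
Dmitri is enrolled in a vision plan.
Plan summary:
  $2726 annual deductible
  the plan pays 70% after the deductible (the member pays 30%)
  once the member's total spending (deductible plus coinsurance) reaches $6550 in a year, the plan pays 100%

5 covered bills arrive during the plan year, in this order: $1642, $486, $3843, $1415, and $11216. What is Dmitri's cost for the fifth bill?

Bill 1, $1642: fully absorbed by the deductible. Member owes $1642 (running OOP $1642).
Bill 2, $486: entire amount goes to the deductible. Member pays $486; OOP now $2128.
Bill 3, $3843: $598 to deductible, leaving $3245; coinsurance $3245 × 30% = $973.50. Member pays $1571.50; OOP now $3699.50.
Bill 4, $1415: 30% coinsurance on $1415 = $424.50. Member owes $424.50 (running OOP $4124).
Bill 5, $11216: 30% coinsurance on $11216 = $3364.80. OOP would hit $7488.80 > $6550, so the cap limits the member to $6550 − $4124 = $2426.

$2426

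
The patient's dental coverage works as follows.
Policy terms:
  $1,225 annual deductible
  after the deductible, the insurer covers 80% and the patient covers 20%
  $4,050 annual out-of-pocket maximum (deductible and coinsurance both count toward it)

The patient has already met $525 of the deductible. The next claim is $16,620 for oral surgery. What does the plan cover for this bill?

Deductible still to meet: $1,225 − $525 = $700.
The remaining $15,920 (= $16,620 − $700) moves to coinsurance.
20% of $15,920 = $3,184 falls to the patient.
So the patient owes $700 + $3,184 = $3,884 before any cap.
Adding $3,884 to the $525 already spent would give $4,409, which exceeds the $4,050 cap; the patient pays just $4,050 − $525 = $3,525.
The plan picks up $16,620 − $3,525 = $13,095.

$13,095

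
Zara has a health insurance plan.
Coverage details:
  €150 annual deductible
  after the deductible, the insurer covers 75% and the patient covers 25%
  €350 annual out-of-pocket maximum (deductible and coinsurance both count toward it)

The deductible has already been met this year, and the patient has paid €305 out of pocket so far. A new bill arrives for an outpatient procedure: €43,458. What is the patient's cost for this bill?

€45

With the deductible met, the entire €43,458 is subject to coinsurance.
Patient's 25% share of €43,458 is €10,864.50.
That would bring total out-of-pocket to €11,169.50, past the €350 cap. The patient is capped at €350 − €305 = €45 on this claim.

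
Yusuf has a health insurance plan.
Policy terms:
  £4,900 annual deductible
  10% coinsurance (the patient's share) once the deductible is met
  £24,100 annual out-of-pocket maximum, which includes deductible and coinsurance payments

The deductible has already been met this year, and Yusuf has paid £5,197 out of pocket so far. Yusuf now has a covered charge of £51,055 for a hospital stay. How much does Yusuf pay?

£5,105.50

With the deductible met, the entire £51,055 is subject to coinsurance.
Patient's 10% share of £51,055 is £5,105.50.
Year-to-date out-of-pocket becomes £5,197 + £5,105.50 = £10,302.50, still under the £24,100 maximum, so no cap applies.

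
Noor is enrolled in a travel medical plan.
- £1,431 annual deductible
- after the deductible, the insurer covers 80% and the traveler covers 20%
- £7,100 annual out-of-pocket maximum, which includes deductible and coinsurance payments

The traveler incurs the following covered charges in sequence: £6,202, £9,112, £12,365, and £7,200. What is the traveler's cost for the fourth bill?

£419.40

Claim 1 (£6,202): deductible takes £1,431, £4,771 remains; 20% of £4,771 = £954.20. Traveler owes £2,385.20 (running OOP £2,385.20).
Claim 2 (£9,112): 20% coinsurance on £9,112 = £1,822.40. Traveler owes £1,822.40 (running OOP £4,207.60).
Claim 3 (£12,365): 20% coinsurance on £12,365 = £2,473. Cost to traveler: £2,473. OOP to date £6,680.60.
Claim 4 (£7,200): 20% coinsurance on £7,200 = £1,440. Adding that to £6,680.60 gives £8,120.60, past the £7,100 cap; traveler pays only £7,100 − £6,680.60 = £419.40.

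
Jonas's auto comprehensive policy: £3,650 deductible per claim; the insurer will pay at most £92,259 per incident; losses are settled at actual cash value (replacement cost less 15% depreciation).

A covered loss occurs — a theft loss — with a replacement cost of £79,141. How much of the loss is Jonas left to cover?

Actual cash value after 15% depreciation: £79,141 × 85% = £67,269.85.
Subtract the deductible: £67,269.85 − £3,650 = £63,619.85.
£63,619.85 is within the £92,259 limit, so the insurer pays £63,619.85.
The policyholder bears the rest of the original loss: £79,141 − £63,619.85 = £15,521.15.

£15,521.15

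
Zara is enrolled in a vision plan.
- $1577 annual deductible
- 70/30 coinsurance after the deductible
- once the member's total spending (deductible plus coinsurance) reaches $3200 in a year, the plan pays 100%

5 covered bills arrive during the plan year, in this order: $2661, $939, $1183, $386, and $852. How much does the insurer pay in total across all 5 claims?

$3110.80

#1 ($2661): $1577 finishes the deductible; $1084 goes to coinsurance; 30% of $1084 = $325.20. Member owes $1902.20 (running OOP $1902.20). Plan pays $2661 − $1902.20 = $758.80.
#2 ($939): deductible met; 30% of $939 = $281.70. Member owes $281.70 (running OOP $2183.90). Plan pays $939 − $281.70 = $657.30.
#3 ($1183): 30% coinsurance on $1183 = $354.90. Cost to member: $354.90. OOP to date $2538.80. Insurer: $1183 − $354.90 = $828.10.
#4 ($386): deductible already satisfied, so member's share is 30% × $386 = $115.80. Member owes $115.80 (running OOP $2654.60). Insurer: $386 − $115.80 = $270.20.
#5 ($852): 30% coinsurance on $852 = $255.60. Member owes $255.60 (running OOP $2910.20). Plan pays $852 − $255.60 = $596.40.
Insurer total: $758.80 + $657.30 + $828.10 + $270.20 + $596.40 = $3110.80.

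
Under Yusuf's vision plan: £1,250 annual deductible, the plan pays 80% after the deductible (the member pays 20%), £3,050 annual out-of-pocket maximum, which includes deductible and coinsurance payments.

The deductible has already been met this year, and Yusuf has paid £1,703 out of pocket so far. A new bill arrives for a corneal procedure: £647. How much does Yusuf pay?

£129.40

The deductible is already satisfied, so the full bill goes to coinsurance.
20% of £647 = £129.40 falls to the member.
Cumulative spending £1,703 + £129.40 = £1,832.40 stays under the £3,050 maximum.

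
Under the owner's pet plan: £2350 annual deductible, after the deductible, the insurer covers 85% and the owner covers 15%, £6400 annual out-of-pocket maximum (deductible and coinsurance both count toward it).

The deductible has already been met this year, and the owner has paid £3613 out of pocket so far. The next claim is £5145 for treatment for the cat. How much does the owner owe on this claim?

£771.75

With the deductible met, the entire £5145 is subject to coinsurance.
Owner's 15% share of £5145 is £771.75.
Year-to-date out-of-pocket becomes £3613 + £771.75 = £4384.75, still under the £6400 maximum, so no cap applies.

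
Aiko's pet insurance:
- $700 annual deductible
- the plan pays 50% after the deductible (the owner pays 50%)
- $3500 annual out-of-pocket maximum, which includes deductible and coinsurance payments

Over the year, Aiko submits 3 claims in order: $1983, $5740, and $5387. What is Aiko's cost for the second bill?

Bill 1, $1983: $700 finishes the deductible; $1283 goes to coinsurance; coinsurance $1283 × 50% = $641.50. Owner owes $1341.50 (running OOP $1341.50).
Bill 2, $5740: 50% coinsurance on $5740 = $2870. That would push OOP to $4211.50, over the $3500 cap, so owner pays $3500 − $1341.50 = $2158.50.

$2158.50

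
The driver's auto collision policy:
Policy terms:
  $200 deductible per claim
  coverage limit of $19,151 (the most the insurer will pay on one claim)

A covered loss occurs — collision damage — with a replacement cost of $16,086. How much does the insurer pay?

$15,886

Less the $200 deductible: $16,086 − $200 = $15,886.
$15,886 is within the $19,151 limit, so the insurer pays $15,886.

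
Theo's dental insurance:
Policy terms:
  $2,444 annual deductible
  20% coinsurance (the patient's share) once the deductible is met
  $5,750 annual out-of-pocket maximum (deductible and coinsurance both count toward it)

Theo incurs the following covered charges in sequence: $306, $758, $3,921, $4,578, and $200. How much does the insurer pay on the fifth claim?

Bill 1, $306: entire amount goes to the deductible. Cost to patient: $306. OOP to date $306. Insurer: $306 − $306 = $0.
Bill 2, $758: fully absorbed by the deductible. Patient pays $758; OOP now $1,064. Plan pays $758 − $758 = $0.
Bill 3, $3,921: $1,380 finishes the deductible; $2,541 goes to coinsurance; 20% of $2,541 = $508.20. Cost to patient: $1,888.20. OOP to date $2,952.20. Plan pays $3,921 − $1,888.20 = $2,032.80.
Bill 4, $4,578: deductible already satisfied, so patient's share is 20% × $4,578 = $915.60. Patient owes $915.60 (running OOP $3,867.80). Plan pays $4,578 − $915.60 = $3,662.40.
Bill 5, $200: deductible met; 20% of $200 = $40. Cost to patient: $40. OOP to date $3,907.80. Insurer: $200 − $40 = $160.

$160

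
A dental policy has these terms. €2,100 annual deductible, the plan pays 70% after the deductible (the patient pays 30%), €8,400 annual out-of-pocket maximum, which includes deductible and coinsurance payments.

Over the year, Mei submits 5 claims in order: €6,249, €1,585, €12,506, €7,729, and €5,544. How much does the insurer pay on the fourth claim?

Claim 1 (€6,249): €2,100 finishes the deductible; €4,149 goes to coinsurance; 30% of €4,149 = €1,244.70. Patient owes €3,344.70 (running OOP €3,344.70). Plan pays €6,249 − €3,344.70 = €2,904.30.
Claim 2 (€1,585): deductible met; 30% of €1,585 = €475.50. Cost to patient: €475.50. OOP to date €3,820.20. Plan pays €1,585 − €475.50 = €1,109.50.
Claim 3 (€12,506): 30% coinsurance on €12,506 = €3,751.80. Patient owes €3,751.80 (running OOP €7,572). Plan pays €12,506 − €3,751.80 = €8,754.20.
Claim 4 (€7,729): deductible already satisfied, so patient's share is 30% × €7,729 = €2,318.70. Adding that to €7,572 gives €9,890.70, past the €8,400 cap; patient pays only €8,400 − €7,572 = €828. Plan pays €7,729 − €828 = €6,901.

€6,901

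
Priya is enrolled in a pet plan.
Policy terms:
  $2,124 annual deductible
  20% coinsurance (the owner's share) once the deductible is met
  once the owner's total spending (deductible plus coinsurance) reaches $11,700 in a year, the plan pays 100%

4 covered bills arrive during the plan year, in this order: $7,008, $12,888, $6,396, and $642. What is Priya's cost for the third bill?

Bill 1, $7,008: $2,124 finishes the deductible; $4,884 goes to coinsurance; owner's 20% is $976.80. Cost to owner: $3,100.80. OOP to date $3,100.80.
Bill 2, $12,888: deductible met; 20% of $12,888 = $2,577.60. Owner owes $2,577.60 (running OOP $5,678.40).
Bill 3, $6,396: 20% coinsurance on $6,396 = $1,279.20. Owner pays $1,279.20; OOP now $6,957.60.

$1,279.20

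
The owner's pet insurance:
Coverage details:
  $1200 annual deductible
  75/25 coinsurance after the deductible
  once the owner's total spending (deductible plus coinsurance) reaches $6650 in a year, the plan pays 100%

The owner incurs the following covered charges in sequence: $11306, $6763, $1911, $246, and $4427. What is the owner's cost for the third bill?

$477.75

Claim 1 — $11306: $1200 to deductible, leaving $10106; coinsurance $10106 × 25% = $2526.50. Owner owes $3726.50 (running OOP $3726.50).
Claim 2 — $6763: deductible already satisfied, so owner's share is 25% × $6763 = $1690.75. Cost to owner: $1690.75. OOP to date $5417.25.
Claim 3 — $1911: deductible already satisfied, so owner's share is 25% × $1911 = $477.75. Owner owes $477.75 (running OOP $5895).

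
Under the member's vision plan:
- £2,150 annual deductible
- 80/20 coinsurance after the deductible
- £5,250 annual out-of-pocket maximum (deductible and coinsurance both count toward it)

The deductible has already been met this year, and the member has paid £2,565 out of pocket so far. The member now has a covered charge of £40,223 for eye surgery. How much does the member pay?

The deductible is already satisfied, so the full bill goes to coinsurance.
Coinsurance: £40,223 × 20% = £8,044.60.
That would bring total out-of-pocket to £10,609.60, past the £5,250 cap. The member is capped at £5,250 − £2,565 = £2,685 on this claim.

£2,685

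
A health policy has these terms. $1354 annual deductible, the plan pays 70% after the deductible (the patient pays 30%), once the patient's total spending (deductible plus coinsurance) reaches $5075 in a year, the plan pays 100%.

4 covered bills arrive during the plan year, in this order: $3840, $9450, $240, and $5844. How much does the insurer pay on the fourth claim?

Claim 1 — $3840: $1354 finishes the deductible; $2486 goes to coinsurance; patient's 30% is $745.80. Patient pays $2099.80; OOP now $2099.80. Insurer: $3840 − $2099.80 = $1740.20.
Claim 2 — $9450: deductible already satisfied, so patient's share is 30% × $9450 = $2835. Patient pays $2835; OOP now $4934.80. Insurer: $9450 − $2835 = $6615.
Claim 3 — $240: deductible met; 30% of $240 = $72. Patient pays $72; OOP now $5006.80. Insurer: $240 − $72 = $168.
Claim 4 — $5844: 30% coinsurance on $5844 = $1753.20. OOP would hit $6760 > $5075, so the cap limits the patient to $5075 − $5006.80 = $68.20. Insurer: $5844 − $68.20 = $5775.80.

$5775.80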